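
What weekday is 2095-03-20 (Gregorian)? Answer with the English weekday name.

Sunday

2486322 ≡ 6 (mod 7); counting from Monday = 0 gives Sunday.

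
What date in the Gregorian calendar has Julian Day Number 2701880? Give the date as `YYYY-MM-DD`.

Counting from JDN 2299161 = 15 Oct 1582 gives an offset of 402719 days.

2685-05-24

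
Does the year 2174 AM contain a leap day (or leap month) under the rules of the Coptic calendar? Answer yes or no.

no

2174 mod 4 = 2; in the Coptic calendar a year is leap when year mod 4 = 3, so it is a common year.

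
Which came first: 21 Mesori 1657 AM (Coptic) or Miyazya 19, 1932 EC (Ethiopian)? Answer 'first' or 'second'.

second

The two dates have Julian Day Numbers 2430234 and 2429747 respectively.
Since 2429747 < 2430234, the second date comes first.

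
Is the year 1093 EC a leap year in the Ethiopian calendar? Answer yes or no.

1093 mod 4 = 1; in the Ethiopian calendar a year is leap when year mod 4 = 3, so it is a common year.

no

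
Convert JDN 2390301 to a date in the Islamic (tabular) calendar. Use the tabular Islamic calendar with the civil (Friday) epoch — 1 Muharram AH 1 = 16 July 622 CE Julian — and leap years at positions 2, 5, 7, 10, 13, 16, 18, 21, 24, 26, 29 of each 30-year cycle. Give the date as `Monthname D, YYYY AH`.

Dhu al-Qa'dah 26, 1247 AH

JDN 2390301 is 27 April 1832 in the Gregorian calendar.
In the tabular Islamic calendar that day is Dhu al-Qa'dah 26, 1247 AH.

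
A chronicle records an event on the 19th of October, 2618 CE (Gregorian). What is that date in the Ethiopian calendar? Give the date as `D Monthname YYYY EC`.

Both dates share Julian Day Number 2677556; in the Ethiopian calendar that is 4 Tikimt 2611 EC.

4 Tikimt 2611 EC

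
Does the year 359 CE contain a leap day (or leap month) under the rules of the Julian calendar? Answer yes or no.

359 mod 4 = 3, so it is a common year in the Julian calendar.

no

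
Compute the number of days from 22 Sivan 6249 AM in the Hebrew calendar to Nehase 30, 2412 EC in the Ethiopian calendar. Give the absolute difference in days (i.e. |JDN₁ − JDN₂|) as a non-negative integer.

25123

First date → JDN 2630321; second date → JDN 2605198.
The interval is |2630321 − 2605198| = 25123 days.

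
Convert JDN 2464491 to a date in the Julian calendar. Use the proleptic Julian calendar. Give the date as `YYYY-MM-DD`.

The Gregorian equivalent of JDN 2464491 is 12 June 2035.
In the Julian calendar that day is 2035-05-30.

2035-05-30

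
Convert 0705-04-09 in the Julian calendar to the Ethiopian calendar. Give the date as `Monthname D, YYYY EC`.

Miyazya 14, 697 EC

The source date corresponds to 13 April 705 in the proleptic Gregorian calendar (JDN 1978658).
That day falls on 14 Miyazya 697 EC in the Ethiopian calendar.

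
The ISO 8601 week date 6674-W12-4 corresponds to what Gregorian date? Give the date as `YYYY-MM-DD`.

ISO week 1 of 6674 is the week containing the first Thursday of 6674.
Week 12, day 4 (Thursday) lands on 6674-03-19.

6674-03-19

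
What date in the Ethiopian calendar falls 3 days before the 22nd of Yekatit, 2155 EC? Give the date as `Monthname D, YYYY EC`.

Counting 3 days back from JDN 2511140 reaches JDN 2511137, which is Yekatit 19, 2155 EC.

Yekatit 19, 2155 EC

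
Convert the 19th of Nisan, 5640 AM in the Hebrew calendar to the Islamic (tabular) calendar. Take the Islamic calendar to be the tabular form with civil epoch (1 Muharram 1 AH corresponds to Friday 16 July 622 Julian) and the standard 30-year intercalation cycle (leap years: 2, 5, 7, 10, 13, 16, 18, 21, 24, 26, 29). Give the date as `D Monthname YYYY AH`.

19 Rabi' al-Thani 1297 AH

The source date corresponds to 31 March 1880 in the Gregorian calendar (JDN 2407806).
That day falls on 19 Rabi' al-Thani 1297 AH in the tabular Islamic calendar.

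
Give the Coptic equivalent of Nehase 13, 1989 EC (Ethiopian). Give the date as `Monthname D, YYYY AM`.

Mesori 13, 1713 AM

The source date corresponds to 19 August 1997 in the Gregorian calendar (JDN 2450680).
That day falls on 13 Mesori 1713 AM in the Coptic calendar.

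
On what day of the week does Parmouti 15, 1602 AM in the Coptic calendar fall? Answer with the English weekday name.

Thursday

Equivalently 22 April 1886 Gregorian, JDN 2410019.
2410019 ≡ 3 (mod 7); counting from Monday = 0 gives Thursday.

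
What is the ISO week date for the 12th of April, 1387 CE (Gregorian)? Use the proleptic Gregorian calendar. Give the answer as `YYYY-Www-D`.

1387-W15-4

The weekday is Thursday (ISO weekday 4).
That Thursday belongs to ISO week 15 of ISO year 1387.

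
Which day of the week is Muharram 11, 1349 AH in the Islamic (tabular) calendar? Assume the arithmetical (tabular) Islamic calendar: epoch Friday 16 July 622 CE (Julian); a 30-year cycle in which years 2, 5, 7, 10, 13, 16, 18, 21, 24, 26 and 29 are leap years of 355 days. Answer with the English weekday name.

Sunday

In the Gregorian calendar this is 8 June 1930 (JDN 2426136).
2426136 ≡ 6 (mod 7); counting from Monday = 0 gives Sunday.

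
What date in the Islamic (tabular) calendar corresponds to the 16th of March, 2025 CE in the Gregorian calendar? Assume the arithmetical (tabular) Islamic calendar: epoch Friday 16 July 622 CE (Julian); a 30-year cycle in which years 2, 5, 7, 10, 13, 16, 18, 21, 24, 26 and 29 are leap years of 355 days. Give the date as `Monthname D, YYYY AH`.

Julian Day Number of the source date = 2460751.
Converting JDN 2460751 to the tabular Islamic calendar gives 16 Ramadan 1446 AH.

Ramadan 16, 1446 AH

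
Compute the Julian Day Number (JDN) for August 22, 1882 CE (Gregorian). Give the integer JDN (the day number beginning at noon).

2408680

JDN 2400001 is 17 November 1858 CE (Gregorian), MJD 0; the target day is +8679 days from there, so JDN = 2408680.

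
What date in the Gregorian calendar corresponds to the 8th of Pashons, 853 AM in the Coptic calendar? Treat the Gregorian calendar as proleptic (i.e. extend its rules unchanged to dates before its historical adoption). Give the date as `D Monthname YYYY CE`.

Both dates share Julian Day Number 2136470; in the Gregorian calendar that is 10 May 1137 CE.

10 May 1137 CE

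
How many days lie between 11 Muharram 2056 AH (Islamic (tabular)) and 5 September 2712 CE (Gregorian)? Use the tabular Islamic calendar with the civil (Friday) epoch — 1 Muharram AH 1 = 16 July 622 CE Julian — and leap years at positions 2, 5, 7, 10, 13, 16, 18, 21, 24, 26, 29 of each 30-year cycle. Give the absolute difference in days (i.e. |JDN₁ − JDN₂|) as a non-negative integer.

35172

JDN of the first date = 2676673.
JDN of the second date = 2711845.
|2711845 − 2676673| = 35172.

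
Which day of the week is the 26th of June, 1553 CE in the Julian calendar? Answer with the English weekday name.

This is JDN 2288468 (6 July 1553 Gregorian).
2288468 ≡ 0 (mod 7); counting from Monday = 0 gives Monday.

Monday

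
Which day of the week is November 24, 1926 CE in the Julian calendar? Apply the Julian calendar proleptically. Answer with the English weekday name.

Equivalently 7 December 1926 Gregorian, JDN 2424857.
2424857 ≡ 1 (mod 7); counting from Monday = 0 gives Tuesday.

Tuesday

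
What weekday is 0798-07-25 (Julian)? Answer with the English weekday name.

Wednesday

Equivalently 29 July 798 Gregorian, JDN 2012733.
JDN 2012733 mod 7 = 2, and JDN 0 was a Monday, so this is a Wednesday.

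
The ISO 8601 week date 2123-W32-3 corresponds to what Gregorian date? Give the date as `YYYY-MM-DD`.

ISO week 1 of 2123 is the week containing the first Thursday of 2123.
Week 32, day 3 (Wednesday) lands on 2123-08-11.

2123-08-11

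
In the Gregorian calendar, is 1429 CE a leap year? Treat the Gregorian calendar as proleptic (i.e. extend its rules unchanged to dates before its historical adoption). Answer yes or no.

1429 is not divisible by 4, so it is a common year.

no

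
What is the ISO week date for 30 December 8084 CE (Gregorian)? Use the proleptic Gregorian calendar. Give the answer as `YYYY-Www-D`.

The weekday is Saturday (ISO weekday 6).
That Saturday belongs to ISO week 52 of ISO year 8084.

8084-W52-6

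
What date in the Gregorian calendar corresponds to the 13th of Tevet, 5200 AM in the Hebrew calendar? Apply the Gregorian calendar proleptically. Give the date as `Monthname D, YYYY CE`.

Both dates share Julian Day Number 2247006; in the Gregorian calendar that is 29 December 1439 CE.

December 29, 1439 CE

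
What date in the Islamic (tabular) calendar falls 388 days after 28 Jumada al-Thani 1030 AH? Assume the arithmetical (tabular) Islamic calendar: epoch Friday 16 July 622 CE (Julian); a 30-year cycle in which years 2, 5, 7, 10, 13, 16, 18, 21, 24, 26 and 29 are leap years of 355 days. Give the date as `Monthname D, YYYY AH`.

Counting 388 days forward from JDN 2313258 reaches JDN 2313646, which is Sha'ban 2, 1031 AH.

Sha'ban 2, 1031 AH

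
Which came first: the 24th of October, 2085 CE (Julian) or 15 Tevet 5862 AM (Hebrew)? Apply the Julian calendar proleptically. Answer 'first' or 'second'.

The two dates have Julian Day Numbers 2482901 and 2488805 respectively.
Since 2482901 < 2488805, the first date comes first.

first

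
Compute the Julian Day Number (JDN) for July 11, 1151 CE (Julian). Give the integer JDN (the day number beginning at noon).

Equivalently 18 July 1151 (proleptic Gregorian).
JDN 2299161 is 15 October 1582 CE (Gregorian); the target day is −157509 days from there, so JDN = 2141652.

2141652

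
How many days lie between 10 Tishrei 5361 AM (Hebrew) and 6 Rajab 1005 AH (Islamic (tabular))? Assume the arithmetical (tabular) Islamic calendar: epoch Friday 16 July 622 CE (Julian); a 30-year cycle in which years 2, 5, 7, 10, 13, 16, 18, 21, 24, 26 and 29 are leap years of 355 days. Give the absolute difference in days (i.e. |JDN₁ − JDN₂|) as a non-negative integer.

1303

JDN of the first date = 2305709.
JDN of the second date = 2304406.
|2304406 − 2305709| = 1303.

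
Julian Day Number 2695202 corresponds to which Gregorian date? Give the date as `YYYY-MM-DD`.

2667-02-10

JDN 2451545 is 1 Jan 2000; 2695202 is +243657 days from there.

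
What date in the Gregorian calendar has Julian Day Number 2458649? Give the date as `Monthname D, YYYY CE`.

June 14, 2019 CE

Counting from JDN 2299161 = 15 Oct 1582 gives an offset of 159488 days.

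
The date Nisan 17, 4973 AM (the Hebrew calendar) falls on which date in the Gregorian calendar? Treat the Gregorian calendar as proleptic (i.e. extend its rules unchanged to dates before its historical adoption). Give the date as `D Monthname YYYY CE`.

16 April 1213 CE

Both dates share Julian Day Number 2164205; in the Gregorian calendar that is 16 April 1213 CE.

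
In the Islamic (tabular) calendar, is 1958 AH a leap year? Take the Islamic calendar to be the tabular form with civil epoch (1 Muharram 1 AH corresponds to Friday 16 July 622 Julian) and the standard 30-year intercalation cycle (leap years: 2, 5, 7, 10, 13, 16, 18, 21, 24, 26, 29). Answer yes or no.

no

Year 1958 AH is year 8 of its 30-year cycle; leap positions are 2, 5, 7, 10, 13, 16, 18, 21, 24, 26, 29, so it is a common year (354 days).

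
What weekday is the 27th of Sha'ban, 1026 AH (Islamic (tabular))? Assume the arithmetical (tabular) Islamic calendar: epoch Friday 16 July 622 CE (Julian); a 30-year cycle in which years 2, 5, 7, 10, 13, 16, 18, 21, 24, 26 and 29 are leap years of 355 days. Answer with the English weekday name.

This is JDN 2311899 (30 August 1617 Gregorian).
2311899 ≡ 2 (mod 7); counting from Monday = 0 gives Wednesday.

Wednesday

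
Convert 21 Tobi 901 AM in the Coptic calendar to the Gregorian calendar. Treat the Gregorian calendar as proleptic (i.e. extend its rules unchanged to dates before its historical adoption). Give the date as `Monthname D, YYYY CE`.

Both dates share Julian Day Number 2153895; in the Gregorian calendar that is 23 January 1185 CE.

January 23, 1185 CE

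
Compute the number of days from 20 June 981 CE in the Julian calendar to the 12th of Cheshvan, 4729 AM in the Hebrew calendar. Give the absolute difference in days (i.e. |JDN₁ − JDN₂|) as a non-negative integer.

JDN of the first date = 2079539.
JDN of the second date = 2074900.
|2074900 − 2079539| = 4639.

4639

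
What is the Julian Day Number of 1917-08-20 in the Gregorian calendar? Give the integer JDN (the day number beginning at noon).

2421461

JDN 2451545 is 1 January 2000 CE (Gregorian); the target day is −30084 days from there, so JDN = 2421461.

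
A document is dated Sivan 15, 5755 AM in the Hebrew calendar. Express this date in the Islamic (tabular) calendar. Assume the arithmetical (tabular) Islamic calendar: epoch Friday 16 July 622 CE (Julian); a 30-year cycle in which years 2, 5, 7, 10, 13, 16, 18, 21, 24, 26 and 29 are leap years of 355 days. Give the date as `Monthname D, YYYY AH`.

Both dates share Julian Day Number 2449882; in the tabular Islamic calendar that is 14 Muharram 1416 AH.

Muharram 14, 1416 AH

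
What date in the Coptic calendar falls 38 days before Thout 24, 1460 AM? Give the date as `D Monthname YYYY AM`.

JDN of Thout 24, 1460 AM = 2357953.
2357953 − 38 = 2357915.
JDN 2357915 in the Coptic calendar is 22 Mesori 1459 AM.

22 Mesori 1459 AM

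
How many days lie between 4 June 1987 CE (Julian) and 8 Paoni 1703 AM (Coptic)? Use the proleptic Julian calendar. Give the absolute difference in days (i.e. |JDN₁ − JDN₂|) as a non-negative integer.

JDN of the first date = 2446964.
JDN of the second date = 2446962.
|2446962 − 2446964| = 2.

2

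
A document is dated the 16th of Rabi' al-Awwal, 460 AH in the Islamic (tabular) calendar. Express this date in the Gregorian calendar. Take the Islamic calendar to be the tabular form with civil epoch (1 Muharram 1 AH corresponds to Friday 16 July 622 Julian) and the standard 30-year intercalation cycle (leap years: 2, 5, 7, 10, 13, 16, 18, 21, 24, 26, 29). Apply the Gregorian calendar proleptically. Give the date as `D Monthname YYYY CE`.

30 January 1068 CE

Julian Day Number of the source date = 2111168.
Converting JDN 2111168 to the Gregorian calendar gives 30 January 1068 CE.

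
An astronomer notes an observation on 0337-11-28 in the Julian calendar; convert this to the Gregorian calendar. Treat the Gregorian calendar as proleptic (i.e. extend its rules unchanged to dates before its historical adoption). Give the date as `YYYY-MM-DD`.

0337-11-29

For dates in this range the Gregorian date is 1 day ahead of the Julian.
28 November 337 Julian + 1 day → 29 November 337 Gregorian.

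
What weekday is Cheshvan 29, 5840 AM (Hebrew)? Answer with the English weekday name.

Equivalently 23 November 2079 Gregorian, JDN 2480726.
Since JDN mod 7 = 3 (0 = Monday), the day is Thursday.

Thursday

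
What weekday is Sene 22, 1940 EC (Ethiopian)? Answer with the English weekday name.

Tuesday

Equivalently 29 June 1948 Gregorian, JDN 2432732.
JDN 2432732 mod 7 = 1, and JDN 0 was a Monday, so this is a Tuesday.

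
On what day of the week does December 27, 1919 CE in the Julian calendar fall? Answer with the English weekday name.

Friday

In the Gregorian calendar this is 9 January 1920 (JDN 2422333).
Since JDN mod 7 = 4 (0 = Monday), the day is Friday.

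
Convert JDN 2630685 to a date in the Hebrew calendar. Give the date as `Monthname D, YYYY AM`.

The Gregorian equivalent of JDN 2630685 is 20 June 2490.
In the Hebrew calendar that day is Tammuz 1, 6250 AM.

Tammuz 1, 6250 AM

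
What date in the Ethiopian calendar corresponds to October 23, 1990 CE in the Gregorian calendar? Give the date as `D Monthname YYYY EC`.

13 Tikimt 1983 EC

Julian Day Number of the source date = 2448188.
Converting JDN 2448188 to the Ethiopian calendar gives 13 Tikimt 1983 EC.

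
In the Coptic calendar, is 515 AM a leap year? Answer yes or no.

yes

515 mod 4 = 3; in the Coptic calendar a year is leap when year mod 4 = 3, so it is a leap year.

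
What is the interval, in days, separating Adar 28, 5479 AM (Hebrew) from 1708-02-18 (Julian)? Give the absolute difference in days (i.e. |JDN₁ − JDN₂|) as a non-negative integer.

JDN of the first date = 2348989.
JDN of the second date = 2344953.
|2344953 − 2348989| = 4036.

4036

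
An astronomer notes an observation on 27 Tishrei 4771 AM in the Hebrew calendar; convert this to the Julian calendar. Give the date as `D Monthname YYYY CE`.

Julian Day Number of the source date = 2090240.
Converting JDN 2090240 to the Julian calendar gives 7 October 1010 CE.

7 October 1010 CE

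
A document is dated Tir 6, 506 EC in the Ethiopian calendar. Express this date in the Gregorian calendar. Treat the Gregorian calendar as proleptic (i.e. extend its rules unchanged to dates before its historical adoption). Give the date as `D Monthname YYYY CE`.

3 January 514 CE

Both dates share Julian Day Number 1908797; in the Gregorian calendar that is 3 January 514 CE.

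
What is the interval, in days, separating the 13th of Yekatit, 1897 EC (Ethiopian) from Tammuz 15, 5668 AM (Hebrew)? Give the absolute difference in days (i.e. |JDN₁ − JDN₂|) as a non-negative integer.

JDN of the first date = 2416897.
JDN of the second date = 2418137.
|2418137 − 2416897| = 1240.

1240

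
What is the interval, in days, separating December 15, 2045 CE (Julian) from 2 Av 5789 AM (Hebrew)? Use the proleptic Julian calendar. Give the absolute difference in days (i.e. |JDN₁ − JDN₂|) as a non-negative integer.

JDN of the first date = 2468343.
JDN of the second date = 2462332.
|2462332 − 2468343| = 6011.

6011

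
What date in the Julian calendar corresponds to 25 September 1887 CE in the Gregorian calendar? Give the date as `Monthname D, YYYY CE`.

September 13, 1887 CE

At this point the Julian calendar is 12 days behind the Gregorian.
25 September 1887 Gregorian − 12 days → 13 September 1887 Julian.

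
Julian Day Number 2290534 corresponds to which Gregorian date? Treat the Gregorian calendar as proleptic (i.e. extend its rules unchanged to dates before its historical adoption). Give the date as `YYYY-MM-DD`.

JDN 2451545 is 1 Jan 2000; 2290534 is −161011 days from there.

1559-03-03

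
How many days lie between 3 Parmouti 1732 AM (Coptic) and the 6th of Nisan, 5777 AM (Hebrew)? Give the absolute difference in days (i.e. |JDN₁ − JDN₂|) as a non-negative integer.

356

First date → JDN 2457490; second date → JDN 2457846.
The interval is |2457490 − 2457846| = 356 days.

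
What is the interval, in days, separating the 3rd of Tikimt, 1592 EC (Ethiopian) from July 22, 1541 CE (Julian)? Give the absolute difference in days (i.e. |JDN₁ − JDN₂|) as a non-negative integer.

21255

First date → JDN 2305366; second date → JDN 2284111.
The interval is |2305366 − 2284111| = 21255 days.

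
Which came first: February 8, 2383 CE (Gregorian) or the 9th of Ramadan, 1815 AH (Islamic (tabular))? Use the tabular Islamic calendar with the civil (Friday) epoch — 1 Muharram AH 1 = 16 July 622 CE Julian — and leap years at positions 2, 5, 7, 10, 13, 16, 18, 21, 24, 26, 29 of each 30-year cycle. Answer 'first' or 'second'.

Converting both to JDN: 2591471 vs 2591505; the smaller is the first.

first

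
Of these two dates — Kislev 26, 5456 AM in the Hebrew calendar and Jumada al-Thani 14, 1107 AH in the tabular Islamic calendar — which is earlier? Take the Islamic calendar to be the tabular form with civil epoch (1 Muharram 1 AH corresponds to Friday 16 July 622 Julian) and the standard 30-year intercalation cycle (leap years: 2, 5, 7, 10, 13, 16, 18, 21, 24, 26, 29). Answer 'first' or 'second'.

First date → JDN 2340483; second date → JDN 2340531.
JDN 2340483 < JDN 2340531, so the first date is earlier.

first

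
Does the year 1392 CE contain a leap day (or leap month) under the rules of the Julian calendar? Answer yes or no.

yes

1392 mod 4 = 0, so it is a leap year in the Julian calendar.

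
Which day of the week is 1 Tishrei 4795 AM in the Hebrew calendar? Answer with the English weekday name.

In the proleptic Gregorian calendar this is 22 September 1034 (JDN 2098985).
2098985 ≡ 0 (mod 7); counting from Monday = 0 gives Monday.

Monday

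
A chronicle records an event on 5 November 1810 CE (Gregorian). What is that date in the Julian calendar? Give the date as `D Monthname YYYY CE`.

24 October 1810 CE

For dates in this range the Gregorian date is 12 days ahead of the Julian.
5 November 1810 Gregorian − 12 days → 24 October 1810 Julian.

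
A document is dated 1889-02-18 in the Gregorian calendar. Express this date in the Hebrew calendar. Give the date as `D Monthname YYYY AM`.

17 Adar I 5649 AM

Julian Day Number of the source date = 2411052.
Converting JDN 2411052 to the Hebrew calendar gives 17 Adar I 5649 AM.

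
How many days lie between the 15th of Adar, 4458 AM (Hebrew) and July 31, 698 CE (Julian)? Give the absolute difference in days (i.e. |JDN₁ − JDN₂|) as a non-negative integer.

JDN of the first date = 1976065.
JDN of the second date = 1976214.
|1976214 − 1976065| = 149.

149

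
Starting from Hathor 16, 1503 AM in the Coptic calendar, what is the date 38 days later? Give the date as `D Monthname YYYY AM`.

JDN of Hathor 16, 1503 AM = 2373710.
2373710 + 38 = 2373748.
JDN 2373748 in the Coptic calendar is 24 Koiak 1503 AM.

24 Koiak 1503 AM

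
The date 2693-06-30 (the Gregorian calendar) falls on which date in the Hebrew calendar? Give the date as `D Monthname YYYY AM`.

Julian Day Number of the source date = 2704839.
Converting JDN 2704839 to the Hebrew calendar gives 4 Tammuz 6453 AM.

4 Tammuz 6453 AM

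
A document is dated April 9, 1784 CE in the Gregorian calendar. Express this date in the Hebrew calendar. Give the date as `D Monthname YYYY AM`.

18 Nisan 5544 AM

Both dates share Julian Day Number 2372752; in the Hebrew calendar that is 18 Nisan 5544 AM.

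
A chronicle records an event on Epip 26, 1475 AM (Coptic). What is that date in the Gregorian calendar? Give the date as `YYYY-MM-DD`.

Julian Day Number of the source date = 2363733.
Converting JDN 2363733 to the Gregorian calendar gives 31 July 1759 CE.

1759-07-31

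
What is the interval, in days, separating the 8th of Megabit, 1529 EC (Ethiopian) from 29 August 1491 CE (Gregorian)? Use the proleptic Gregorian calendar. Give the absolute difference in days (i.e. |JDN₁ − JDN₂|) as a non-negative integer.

16633

First date → JDN 2282510; second date → JDN 2265877.
The interval is |2282510 − 2265877| = 16633 days.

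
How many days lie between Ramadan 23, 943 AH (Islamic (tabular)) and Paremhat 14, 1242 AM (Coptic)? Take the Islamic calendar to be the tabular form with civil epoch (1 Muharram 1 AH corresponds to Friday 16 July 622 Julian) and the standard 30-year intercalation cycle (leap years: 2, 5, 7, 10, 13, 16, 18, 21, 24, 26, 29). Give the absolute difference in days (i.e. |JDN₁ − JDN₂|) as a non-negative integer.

4013

First date → JDN 2282511; second date → JDN 2278498.
The interval is |2282511 − 2278498| = 4013 days.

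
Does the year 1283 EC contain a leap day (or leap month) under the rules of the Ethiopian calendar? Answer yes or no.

yes

1283 mod 4 = 3; in the Ethiopian calendar a year is leap when year mod 4 = 3, so it is a leap year.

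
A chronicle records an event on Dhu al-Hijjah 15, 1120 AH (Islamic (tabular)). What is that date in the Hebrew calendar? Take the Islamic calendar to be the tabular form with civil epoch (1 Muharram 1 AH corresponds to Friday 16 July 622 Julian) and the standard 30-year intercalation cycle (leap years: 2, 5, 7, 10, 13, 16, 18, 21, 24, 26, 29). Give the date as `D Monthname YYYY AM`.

15 Adar 5469 AM

Both dates share Julian Day Number 2345315; in the Hebrew calendar that is 15 Adar 5469 AM.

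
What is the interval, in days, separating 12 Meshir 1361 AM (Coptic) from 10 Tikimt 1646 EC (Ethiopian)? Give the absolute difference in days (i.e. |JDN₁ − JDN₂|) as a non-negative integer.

3165

First date → JDN 2321931; second date → JDN 2325096.
The interval is |2321931 − 2325096| = 3165 days.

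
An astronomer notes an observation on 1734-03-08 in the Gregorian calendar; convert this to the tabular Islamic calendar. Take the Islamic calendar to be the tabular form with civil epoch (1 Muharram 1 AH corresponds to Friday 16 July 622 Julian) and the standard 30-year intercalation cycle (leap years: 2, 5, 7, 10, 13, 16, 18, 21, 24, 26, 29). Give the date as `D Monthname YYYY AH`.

Julian Day Number of the source date = 2354457.
Converting JDN 2354457 to the tabular Islamic calendar gives 2 Shawwal 1146 AH.

2 Shawwal 1146 AH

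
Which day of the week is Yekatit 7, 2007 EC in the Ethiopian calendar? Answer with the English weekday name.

Saturday

This is JDN 2457068 (14 February 2015 Gregorian).
JDN 2457068 mod 7 = 5, and JDN 0 was a Monday, so this is a Saturday.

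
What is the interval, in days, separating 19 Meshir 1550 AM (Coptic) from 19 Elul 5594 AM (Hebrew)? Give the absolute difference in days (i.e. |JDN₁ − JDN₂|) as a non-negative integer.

First date → JDN 2390970; second date → JDN 2391180.
The interval is |2390970 − 2391180| = 210 days.

210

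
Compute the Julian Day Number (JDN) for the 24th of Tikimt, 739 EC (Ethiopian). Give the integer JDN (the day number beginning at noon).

1993828

In the proleptic Gregorian calendar the same day is 25 October 746.
JDN 2400001 is 17 November 1858 CE (Gregorian), MJD 0; the target day is −406173 days from there, so JDN = 1993828.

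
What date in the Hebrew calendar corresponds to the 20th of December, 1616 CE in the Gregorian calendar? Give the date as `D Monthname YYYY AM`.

12 Tevet 5377 AM

Julian Day Number of the source date = 2311646.
Converting JDN 2311646 to the Hebrew calendar gives 12 Tevet 5377 AM.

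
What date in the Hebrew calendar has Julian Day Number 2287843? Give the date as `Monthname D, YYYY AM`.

Cheshvan 10, 5312 AM

JDN 2287843 is 20 October 1551 in the proleptic Gregorian calendar.
In the Hebrew calendar that day is Cheshvan 10, 5312 AM.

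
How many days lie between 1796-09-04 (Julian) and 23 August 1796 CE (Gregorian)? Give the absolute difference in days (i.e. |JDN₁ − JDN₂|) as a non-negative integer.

23

JDN of the first date = 2377294.
JDN of the second date = 2377271.
|2377271 − 2377294| = 23.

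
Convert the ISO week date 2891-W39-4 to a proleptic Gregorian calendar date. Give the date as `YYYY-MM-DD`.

ISO week 1 of 2891 is the week containing the first Thursday of 2891.
Week 39, day 4 (Thursday) lands on 2891-09-27.

2891-09-27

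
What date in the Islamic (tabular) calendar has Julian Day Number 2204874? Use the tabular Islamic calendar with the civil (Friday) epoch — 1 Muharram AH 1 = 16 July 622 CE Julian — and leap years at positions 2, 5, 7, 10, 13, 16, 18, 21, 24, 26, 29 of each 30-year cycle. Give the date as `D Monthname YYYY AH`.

The proleptic Gregorian equivalent of JDN 2204874 is 21 August 1324.
In the tabular Islamic calendar that day is 21 Sha'ban 724 AH.

21 Sha'ban 724 AH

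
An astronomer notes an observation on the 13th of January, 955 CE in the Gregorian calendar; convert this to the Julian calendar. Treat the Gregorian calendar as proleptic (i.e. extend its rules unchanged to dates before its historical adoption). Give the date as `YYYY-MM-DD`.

0955-01-08

The Julian–Gregorian offset here is 5 days (Julian trailing).
13 January 955 Gregorian − 5 days → 8 January 955 Julian.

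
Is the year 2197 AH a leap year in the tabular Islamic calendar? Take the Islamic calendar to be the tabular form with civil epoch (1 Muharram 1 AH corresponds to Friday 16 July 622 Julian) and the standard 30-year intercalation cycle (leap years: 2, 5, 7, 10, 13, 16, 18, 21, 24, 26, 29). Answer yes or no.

yes

Year 2197 AH is year 7 of its 30-year cycle; leap positions are 2, 5, 7, 10, 13, 16, 18, 21, 24, 26, 29, so it is a leap year (355 days).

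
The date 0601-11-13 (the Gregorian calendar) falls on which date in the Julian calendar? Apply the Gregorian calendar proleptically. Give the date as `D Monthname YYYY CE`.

10 November 601 CE

At this point the Julian calendar is 3 days behind the Gregorian.
13 November 601 Gregorian − 3 days → 10 November 601 Julian.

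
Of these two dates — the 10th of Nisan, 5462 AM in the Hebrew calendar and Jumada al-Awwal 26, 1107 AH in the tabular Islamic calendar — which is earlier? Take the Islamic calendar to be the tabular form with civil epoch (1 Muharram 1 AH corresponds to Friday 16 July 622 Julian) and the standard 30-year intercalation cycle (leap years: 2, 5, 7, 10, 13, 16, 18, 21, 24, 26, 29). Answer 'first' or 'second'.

The two dates have Julian Day Numbers 2342800 and 2340513 respectively.
Since 2340513 < 2342800, the second date comes first.

second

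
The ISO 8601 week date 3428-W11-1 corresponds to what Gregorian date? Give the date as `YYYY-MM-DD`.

ISO week 1 of 3428 is the week containing the first Thursday of 3428.
Week 11, day 1 (Monday) lands on 3428-03-10.

3428-03-10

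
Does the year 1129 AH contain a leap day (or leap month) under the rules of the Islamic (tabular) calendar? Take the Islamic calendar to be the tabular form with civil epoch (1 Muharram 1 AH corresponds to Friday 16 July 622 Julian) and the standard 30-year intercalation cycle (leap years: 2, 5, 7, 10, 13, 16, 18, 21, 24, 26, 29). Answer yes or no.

Year 1129 AH is year 19 of its 30-year cycle; leap positions are 2, 5, 7, 10, 13, 16, 18, 21, 24, 26, 29, so it is a common year (354 days).

no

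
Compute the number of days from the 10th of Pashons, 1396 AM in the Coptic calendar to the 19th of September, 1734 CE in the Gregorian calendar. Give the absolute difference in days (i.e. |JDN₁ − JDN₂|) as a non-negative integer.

19849

JDN of the first date = 2334803.
JDN of the second date = 2354652.
|2354652 − 2334803| = 19849.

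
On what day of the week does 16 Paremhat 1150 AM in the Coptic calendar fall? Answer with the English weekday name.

Friday

This is JDN 2244897 (21 March 1434 Gregorian).
Since JDN mod 7 = 4 (0 = Monday), the day is Friday.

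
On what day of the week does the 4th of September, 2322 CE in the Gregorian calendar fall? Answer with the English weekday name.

Monday

JDN 2569399 mod 7 = 0, and JDN 0 was a Monday, so this is a Monday.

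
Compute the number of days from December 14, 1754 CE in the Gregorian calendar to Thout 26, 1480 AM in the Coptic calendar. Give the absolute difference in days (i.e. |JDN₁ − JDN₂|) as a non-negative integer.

JDN of the first date = 2362043.
JDN of the second date = 2365260.
|2365260 − 2362043| = 3217.

3217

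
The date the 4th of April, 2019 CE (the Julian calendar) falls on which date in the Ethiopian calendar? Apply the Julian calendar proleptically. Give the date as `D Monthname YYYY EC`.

Both dates share Julian Day Number 2458591; in the Ethiopian calendar that is 9 Miyazya 2011 EC.

9 Miyazya 2011 EC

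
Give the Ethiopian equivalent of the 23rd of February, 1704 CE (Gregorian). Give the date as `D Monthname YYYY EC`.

17 Yekatit 1696 EC

Julian Day Number of the source date = 2343486.
Converting JDN 2343486 to the Ethiopian calendar gives 17 Yekatit 1696 EC.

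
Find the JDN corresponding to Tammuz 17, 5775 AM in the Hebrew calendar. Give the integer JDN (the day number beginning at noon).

Equivalently 4 July 2015 (Gregorian).
JDN 2400001 is 17 November 1858 CE (Gregorian), MJD 0; the target day is +57207 days from there, so JDN = 2457208.

2457208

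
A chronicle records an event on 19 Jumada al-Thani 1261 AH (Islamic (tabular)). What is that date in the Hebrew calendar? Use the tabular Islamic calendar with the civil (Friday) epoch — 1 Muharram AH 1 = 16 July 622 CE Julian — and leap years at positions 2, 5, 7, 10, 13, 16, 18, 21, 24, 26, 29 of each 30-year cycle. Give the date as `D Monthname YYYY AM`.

20 Sivan 5605 AM

Julian Day Number of the source date = 2395108.
Converting JDN 2395108 to the Hebrew calendar gives 20 Sivan 5605 AM.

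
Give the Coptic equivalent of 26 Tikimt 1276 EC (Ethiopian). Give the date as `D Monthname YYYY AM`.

26 Paopi 1000 AM

Both dates share Julian Day Number 2189970; in the Coptic calendar that is 26 Paopi 1000 AM.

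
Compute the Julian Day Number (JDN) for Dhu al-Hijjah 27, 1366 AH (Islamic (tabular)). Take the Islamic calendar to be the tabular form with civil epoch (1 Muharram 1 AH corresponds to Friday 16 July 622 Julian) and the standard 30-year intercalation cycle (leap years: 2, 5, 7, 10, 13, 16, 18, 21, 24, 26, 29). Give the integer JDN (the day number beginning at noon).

2432501

In the Gregorian calendar the same day is 11 November 1947.
JDN 2400001 is 17 November 1858 CE (Gregorian), MJD 0; the target day is +32500 days from there, so JDN = 2432501.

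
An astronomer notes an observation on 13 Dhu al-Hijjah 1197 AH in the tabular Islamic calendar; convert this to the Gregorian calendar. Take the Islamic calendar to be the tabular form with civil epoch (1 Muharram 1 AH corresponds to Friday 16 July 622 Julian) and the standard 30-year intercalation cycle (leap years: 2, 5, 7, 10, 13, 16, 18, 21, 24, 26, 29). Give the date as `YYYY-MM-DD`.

Julian Day Number of the source date = 2372600.
Converting JDN 2372600 to the Gregorian calendar gives 9 November 1783 CE.

1783-11-09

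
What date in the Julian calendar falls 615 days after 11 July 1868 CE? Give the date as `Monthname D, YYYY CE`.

Counting 615 days forward from JDN 2403537 reaches JDN 2404152, which is March 18, 1870 CE.

March 18, 1870 CE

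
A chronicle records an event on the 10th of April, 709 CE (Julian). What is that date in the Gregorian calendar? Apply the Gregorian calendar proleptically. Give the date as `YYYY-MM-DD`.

0709-04-14

For dates in this range the Gregorian date is 4 days ahead of the Julian.
10 April 709 Julian + 4 days → 14 April 709 Gregorian.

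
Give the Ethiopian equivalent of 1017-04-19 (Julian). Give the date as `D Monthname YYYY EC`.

Julian Day Number of the source date = 2092626.
Converting JDN 2092626 to the Ethiopian calendar gives 24 Miyazya 1009 EC.

24 Miyazya 1009 EC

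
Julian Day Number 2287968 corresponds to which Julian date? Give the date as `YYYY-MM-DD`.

1552-02-12

The proleptic Gregorian equivalent of JDN 2287968 is 22 February 1552.
In the Julian calendar that day is 1552-02-12.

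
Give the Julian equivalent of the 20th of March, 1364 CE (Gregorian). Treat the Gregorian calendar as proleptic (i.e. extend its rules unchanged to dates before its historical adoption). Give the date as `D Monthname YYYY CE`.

At this point the Julian calendar is 8 days behind the Gregorian.
20 March 1364 Gregorian − 8 days → 12 March 1364 Julian.

12 March 1364 CE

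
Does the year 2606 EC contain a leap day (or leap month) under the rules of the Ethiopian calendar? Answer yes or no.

2606 mod 4 = 2; in the Ethiopian calendar a year is leap when year mod 4 = 3, so it is a common year.

no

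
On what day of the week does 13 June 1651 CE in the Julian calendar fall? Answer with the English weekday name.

Friday

This is JDN 2324249 (23 June 1651 Gregorian).
2324249 ≡ 4 (mod 7); counting from Monday = 0 gives Friday.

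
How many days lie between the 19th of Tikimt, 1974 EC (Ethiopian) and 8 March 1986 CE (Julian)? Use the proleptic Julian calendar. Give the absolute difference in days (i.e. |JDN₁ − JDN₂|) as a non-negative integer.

JDN of the first date = 2444907.
JDN of the second date = 2446511.
|2446511 − 2444907| = 1604.

1604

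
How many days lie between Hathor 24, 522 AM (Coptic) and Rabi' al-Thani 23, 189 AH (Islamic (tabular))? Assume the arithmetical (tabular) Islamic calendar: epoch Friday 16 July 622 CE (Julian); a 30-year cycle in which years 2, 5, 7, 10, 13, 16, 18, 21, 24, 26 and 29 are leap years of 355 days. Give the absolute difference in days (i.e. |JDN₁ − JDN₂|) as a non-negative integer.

JDN of the first date = 2015408.
JDN of the second date = 2015172.
|2015172 − 2015408| = 236.

236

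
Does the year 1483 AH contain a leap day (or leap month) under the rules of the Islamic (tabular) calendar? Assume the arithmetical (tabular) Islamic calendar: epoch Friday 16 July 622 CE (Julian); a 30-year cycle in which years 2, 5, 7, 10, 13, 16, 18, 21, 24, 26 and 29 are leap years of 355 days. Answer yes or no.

Year 1483 AH is year 13 of its 30-year cycle; leap positions are 2, 5, 7, 10, 13, 16, 18, 21, 24, 26, 29, so it is a leap year (355 days).

yes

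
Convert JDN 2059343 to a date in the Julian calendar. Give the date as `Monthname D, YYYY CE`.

JDN 2059343 is 10 March 926 in the proleptic Gregorian calendar.
In the Julian calendar that day is March 5, 926 CE.

March 5, 926 CE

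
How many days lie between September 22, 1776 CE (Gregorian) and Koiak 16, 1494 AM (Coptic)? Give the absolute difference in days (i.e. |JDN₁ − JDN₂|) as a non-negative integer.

JDN of the first date = 2369996.
JDN of the second date = 2370453.
|2370453 − 2369996| = 457.

457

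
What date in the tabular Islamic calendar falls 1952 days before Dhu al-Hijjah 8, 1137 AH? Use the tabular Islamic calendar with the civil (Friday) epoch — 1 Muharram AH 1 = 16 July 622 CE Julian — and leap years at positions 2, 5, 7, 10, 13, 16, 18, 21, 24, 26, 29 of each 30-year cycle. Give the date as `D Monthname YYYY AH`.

5 Jumada al-Thani 1132 AH

JDN of Dhu al-Hijjah 8, 1137 AH = 2351333.
2351333 − 1952 = 2349381.
JDN 2349381 in the tabular Islamic calendar is 5 Jumada al-Thani 1132 AH.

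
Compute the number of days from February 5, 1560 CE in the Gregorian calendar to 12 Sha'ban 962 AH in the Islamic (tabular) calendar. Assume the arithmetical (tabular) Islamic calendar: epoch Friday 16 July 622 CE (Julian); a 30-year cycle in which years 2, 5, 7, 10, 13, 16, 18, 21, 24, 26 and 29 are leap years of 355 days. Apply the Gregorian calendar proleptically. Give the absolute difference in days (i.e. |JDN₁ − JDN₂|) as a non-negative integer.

First date → JDN 2290873; second date → JDN 2289204.
The interval is |2290873 − 2289204| = 1669 days.

1669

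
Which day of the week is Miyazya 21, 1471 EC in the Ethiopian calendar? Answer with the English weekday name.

Friday

This is JDN 2261368 (25 April 1479 Gregorian).
Since JDN mod 7 = 4 (0 = Monday), the day is Friday.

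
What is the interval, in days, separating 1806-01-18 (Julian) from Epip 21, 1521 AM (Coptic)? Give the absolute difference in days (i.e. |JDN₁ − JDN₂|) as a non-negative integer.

First date → JDN 2380717; second date → JDN 2380530.
The interval is |2380717 − 2380530| = 187 days.

187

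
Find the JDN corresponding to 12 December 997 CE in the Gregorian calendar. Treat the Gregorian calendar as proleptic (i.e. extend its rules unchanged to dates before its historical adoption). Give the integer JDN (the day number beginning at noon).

JDN 2299161 is 15 October 1582 CE (Gregorian); the target day is −213608 days from there, so JDN = 2085553.

2085553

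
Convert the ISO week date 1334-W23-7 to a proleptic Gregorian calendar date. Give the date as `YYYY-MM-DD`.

1334-06-13

ISO week 1 of 1334 is the week containing the first Thursday of 1334.
Week 23, day 7 (Sunday) lands on 1334-06-13.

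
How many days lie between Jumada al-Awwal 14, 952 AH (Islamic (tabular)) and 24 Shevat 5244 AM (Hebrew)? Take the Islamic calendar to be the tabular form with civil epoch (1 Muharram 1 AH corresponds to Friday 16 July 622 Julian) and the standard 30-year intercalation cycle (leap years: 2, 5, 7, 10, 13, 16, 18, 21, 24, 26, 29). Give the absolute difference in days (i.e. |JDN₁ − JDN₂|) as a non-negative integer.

22465

First date → JDN 2285574; second date → JDN 2263109.
The interval is |2285574 − 2263109| = 22465 days.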